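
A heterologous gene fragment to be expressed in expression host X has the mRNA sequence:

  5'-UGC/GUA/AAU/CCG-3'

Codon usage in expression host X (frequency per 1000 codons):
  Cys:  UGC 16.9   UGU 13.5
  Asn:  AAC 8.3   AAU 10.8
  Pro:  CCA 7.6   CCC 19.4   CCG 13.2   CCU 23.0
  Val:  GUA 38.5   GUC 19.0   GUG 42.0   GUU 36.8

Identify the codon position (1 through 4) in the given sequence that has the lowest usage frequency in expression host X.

Codon 1 UGC (Cys): 16.9 per 1000.
Codon 2 GUA (Val): 38.5 per 1000.
Codon 3 AAU (Asn): 10.8 per 1000.
Codon 4 CCG (Pro): 13.2 per 1000.
Lowest frequency is 10.8 at codon 3.

3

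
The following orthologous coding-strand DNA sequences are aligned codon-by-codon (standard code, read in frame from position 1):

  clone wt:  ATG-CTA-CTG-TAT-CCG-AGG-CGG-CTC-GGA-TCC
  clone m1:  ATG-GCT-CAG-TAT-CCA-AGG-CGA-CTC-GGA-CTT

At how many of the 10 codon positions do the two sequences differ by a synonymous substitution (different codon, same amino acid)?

2

Codon 1: ATG Met / ATG Met — identical.
Codon 2: CTA Leu / GCT Ala — nonsynonymous.
Codon 3: CTG Leu / CAG Gln — nonsynonymous.
Codon 4: TAT Tyr / TAT Tyr — identical.
Codon 5: CCG Pro / CCA Pro — synonymous.
Codon 6: AGG Arg / AGG Arg — identical.
Codon 7: CGG Arg / CGA Arg — synonymous.
Codon 8: CTC Leu / CTC Leu — identical.
Codon 9: GGA Gly / GGA Gly — identical.
Codon 10: TCC Ser / CTT Leu — nonsynonymous.
Synonymous differences: 2.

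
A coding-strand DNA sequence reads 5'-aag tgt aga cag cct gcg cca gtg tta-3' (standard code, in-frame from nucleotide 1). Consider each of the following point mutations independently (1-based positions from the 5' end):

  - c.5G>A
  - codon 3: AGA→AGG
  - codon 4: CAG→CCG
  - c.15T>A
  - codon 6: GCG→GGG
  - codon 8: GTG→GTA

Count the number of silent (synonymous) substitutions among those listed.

3

Codon 2: TGT (Cys) → TAT (Tyr) — missense.
Codon 3: AGA (Arg) → AGG (Arg) — synonymous.
Codon 4: CAG (Gln) → CCG (Pro) — missense.
Codon 5: CCT (Pro) → CCA (Pro) — synonymous.
Codon 6: GCG (Ala) → GGG (Gly) — missense.
Codon 8: GTG (Val) → GTA (Val) — synonymous.
Synonymous: 3 of 6.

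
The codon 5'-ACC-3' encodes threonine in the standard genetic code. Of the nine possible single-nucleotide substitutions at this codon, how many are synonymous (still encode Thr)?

3

Position 1: none → 0 synonymous.
Position 2: none → 0 synonymous.
Position 3: ACU, ACA, ACG → 3 synonymous.
Total: 0 + 0 + 3 = 3.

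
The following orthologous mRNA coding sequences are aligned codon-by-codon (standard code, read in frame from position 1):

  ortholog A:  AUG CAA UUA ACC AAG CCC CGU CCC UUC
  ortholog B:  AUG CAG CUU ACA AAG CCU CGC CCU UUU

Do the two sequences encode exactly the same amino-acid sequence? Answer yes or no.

Codon 1: AUG Met / AUG Met — identical.
Codon 2: CAA Gln / CAG Gln — synonymous.
Codon 3: UUA Leu / CUU Leu — synonymous.
Codon 4: ACC Thr / ACA Thr — synonymous.
Codon 5: AAG Lys / AAG Lys — identical.
Codon 6: CCC Pro / CCU Pro — synonymous.
Codon 7: CGU Arg / CGC Arg — synonymous.
Codon 8: CCC Pro / CCU Pro — synonymous.
Codon 9: UUC Phe / UUU Phe — synonymous.
Nonsynonymous differences: 0 → same protein.

yes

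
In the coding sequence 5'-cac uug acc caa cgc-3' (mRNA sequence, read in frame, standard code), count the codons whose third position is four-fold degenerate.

Codon 1 CAC (His): third position 2-fold.
Codon 2 UUG (Leu): third position 2-fold.
Codon 3 ACC (Thr): third position 4-fold.
Codon 4 CAA (Gln): third position 2-fold.
Codon 5 CGC (Arg): third position 4-fold.
Four-fold degenerate third positions: 2.

2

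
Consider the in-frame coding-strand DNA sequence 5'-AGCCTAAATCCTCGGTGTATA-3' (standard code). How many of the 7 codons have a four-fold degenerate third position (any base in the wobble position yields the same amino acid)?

Codon 1 AGC (Ser): third position 2-fold.
Codon 2 CTA (Leu): third position 4-fold.
Codon 3 AAT (Asn): third position 2-fold.
Codon 4 CCT (Pro): third position 4-fold.
Codon 5 CGG (Arg): third position 4-fold.
Codon 6 TGT (Cys): third position 2-fold.
Codon 7 ATA (Ile): third position 3-fold.
Four-fold degenerate third positions: 3.

3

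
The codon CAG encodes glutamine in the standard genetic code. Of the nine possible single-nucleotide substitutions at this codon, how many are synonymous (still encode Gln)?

1

Position 1: none → 0 synonymous.
Position 2: none → 0 synonymous.
Position 3: CAA → 1 synonymous.
Total: 0 + 0 + 1 = 1.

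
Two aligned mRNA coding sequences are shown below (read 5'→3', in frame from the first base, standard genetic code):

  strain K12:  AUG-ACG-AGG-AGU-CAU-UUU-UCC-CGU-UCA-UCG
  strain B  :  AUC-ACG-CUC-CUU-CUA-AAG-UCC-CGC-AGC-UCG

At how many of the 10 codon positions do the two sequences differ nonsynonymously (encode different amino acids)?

5

Codon 1: AUG Met / AUC Ile — nonsynonymous.
Codon 2: ACG Thr / ACG Thr — identical.
Codon 3: AGG Arg / CUC Leu — nonsynonymous.
Codon 4: AGU Ser / CUU Leu — nonsynonymous.
Codon 5: CAU His / CUA Leu — nonsynonymous.
Codon 6: UUU Phe / AAG Lys — nonsynonymous.
Codon 7: UCC Ser / UCC Ser — identical.
Codon 8: CGU Arg / CGC Arg — synonymous.
Codon 9: UCA Ser / AGC Ser — synonymous.
Codon 10: UCG Ser / UCG Ser — identical.
Nonsynonymous differences: 5.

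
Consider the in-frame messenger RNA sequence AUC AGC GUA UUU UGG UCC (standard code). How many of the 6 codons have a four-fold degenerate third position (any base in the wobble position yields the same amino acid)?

2

Codon 1 AUC (Ile): third position 3-fold.
Codon 2 AGC (Ser): third position 2-fold.
Codon 3 GUA (Val): third position 4-fold.
Codon 4 UUU (Phe): third position 2-fold.
Codon 5 UGG (Trp): third position 1-fold.
Codon 6 UCC (Ser): third position 4-fold.
Four-fold degenerate third positions: 2.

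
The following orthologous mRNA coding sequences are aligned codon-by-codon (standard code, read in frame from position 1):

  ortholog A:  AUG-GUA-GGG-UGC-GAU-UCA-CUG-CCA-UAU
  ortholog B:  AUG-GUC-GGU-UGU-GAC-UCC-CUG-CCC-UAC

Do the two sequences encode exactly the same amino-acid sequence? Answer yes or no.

yes

Codon 1: AUG Met / AUG Met — identical.
Codon 2: GUA Val / GUC Val — synonymous.
Codon 3: GGG Gly / GGU Gly — synonymous.
Codon 4: UGC Cys / UGU Cys — synonymous.
Codon 5: GAU Asp / GAC Asp — synonymous.
Codon 6: UCA Ser / UCC Ser — synonymous.
Codon 7: CUG Leu / CUG Leu — identical.
Codon 8: CCA Pro / CCC Pro — synonymous.
Codon 9: UAU Tyr / UAC Tyr — synonymous.
Nonsynonymous differences: 0 → same protein.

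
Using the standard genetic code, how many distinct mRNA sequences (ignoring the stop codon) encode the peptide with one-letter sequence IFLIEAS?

Ile: 3 codons.
Phe: 2 codons.
Leu: 6 codons.
Ile: 3 codons.
Glu: 2 codons.
Ala: 4 codons.
Ser: 6 codons.
3 × 2 × 6 × 3 × 2 × 4 × 6 = 5184.

5184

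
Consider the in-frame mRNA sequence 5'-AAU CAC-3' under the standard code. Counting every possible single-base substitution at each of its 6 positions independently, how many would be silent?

2

Codon 1 (AAU, Asn): 1 synonymous substitution.
Codon 2 (CAC, His): 1 synonymous substitution.
Total: 1 + 1 = 2.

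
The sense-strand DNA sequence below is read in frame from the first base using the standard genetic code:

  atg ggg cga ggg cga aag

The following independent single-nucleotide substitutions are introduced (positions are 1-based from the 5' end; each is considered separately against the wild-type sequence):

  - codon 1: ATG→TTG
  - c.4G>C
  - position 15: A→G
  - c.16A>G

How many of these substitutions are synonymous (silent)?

Codon 1: ATG (Met) → TTG (Leu) — missense.
Codon 2: GGG (Gly) → CGG (Arg) — missense.
Codon 5: CGA (Arg) → CGG (Arg) — synonymous.
Codon 6: AAG (Lys) → GAG (Glu) — missense.
Synonymous: 1 of 4.

1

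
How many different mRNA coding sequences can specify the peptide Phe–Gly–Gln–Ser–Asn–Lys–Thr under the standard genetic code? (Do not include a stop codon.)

1536

Phe: 2 codons.
Gly: 4 codons.
Gln: 2 codons.
Ser: 6 codons.
Asn: 2 codons.
Lys: 2 codons.
Thr: 4 codons.
2 × 4 × 2 × 6 × 2 × 2 × 4 = 1536.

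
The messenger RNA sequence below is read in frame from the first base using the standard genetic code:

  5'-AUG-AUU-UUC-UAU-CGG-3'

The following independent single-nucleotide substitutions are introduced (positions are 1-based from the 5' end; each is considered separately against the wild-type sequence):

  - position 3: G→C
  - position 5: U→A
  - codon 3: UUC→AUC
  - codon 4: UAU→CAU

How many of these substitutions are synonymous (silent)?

Codon 1: AUG (Met) → AUC (Ile) — missense.
Codon 2: AUU (Ile) → AAU (Asn) — missense.
Codon 3: UUC (Phe) → AUC (Ile) — missense.
Codon 4: UAU (Tyr) → CAU (His) — missense.
Synonymous: 0 of 4.

0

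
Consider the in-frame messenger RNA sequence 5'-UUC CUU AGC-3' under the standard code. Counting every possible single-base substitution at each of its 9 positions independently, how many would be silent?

Codon 1 (UUC, Phe): 1 synonymous substitution.
Codon 2 (CUU, Leu): 3 synonymous substitutions.
Codon 3 (AGC, Ser): 1 synonymous substitution.
Total: 1 + 3 + 1 = 5.

5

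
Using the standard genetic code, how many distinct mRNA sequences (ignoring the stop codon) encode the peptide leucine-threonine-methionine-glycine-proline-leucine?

Leu: 6 codons.
Thr: 4 codons.
Met: 1 codon.
Gly: 4 codons.
Pro: 4 codons.
Leu: 6 codons.
6 × 4 × 1 × 4 × 4 × 6 = 2304.

2304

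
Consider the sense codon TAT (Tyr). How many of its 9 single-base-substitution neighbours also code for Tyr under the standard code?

1

Position 1: none → 0 synonymous.
Position 2: none → 0 synonymous.
Position 3: TAC → 1 synonymous.
Total: 0 + 0 + 1 = 1.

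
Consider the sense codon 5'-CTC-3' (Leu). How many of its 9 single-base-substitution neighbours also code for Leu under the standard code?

Position 1: none → 0 synonymous.
Position 2: none → 0 synonymous.
Position 3: CTT, CTA, CTG → 3 synonymous.
Total: 0 + 0 + 3 = 3.

3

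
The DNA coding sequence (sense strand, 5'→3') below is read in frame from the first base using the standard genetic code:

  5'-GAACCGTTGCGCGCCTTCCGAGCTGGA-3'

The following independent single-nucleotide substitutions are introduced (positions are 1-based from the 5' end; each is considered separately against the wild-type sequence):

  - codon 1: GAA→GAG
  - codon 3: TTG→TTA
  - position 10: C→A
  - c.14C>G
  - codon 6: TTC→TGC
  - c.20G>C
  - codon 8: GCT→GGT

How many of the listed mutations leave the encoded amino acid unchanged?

Codon 1: GAA (Glu) → GAG (Glu) — synonymous.
Codon 3: TTG (Leu) → TTA (Leu) — synonymous.
Codon 4: CGC (Arg) → AGC (Ser) — missense.
Codon 5: GCC (Ala) → GGC (Gly) — missense.
Codon 6: TTC (Phe) → TGC (Cys) — missense.
Codon 7: CGA (Arg) → CCA (Pro) — missense.
Codon 8: GCT (Ala) → GGT (Gly) — missense.
Synonymous: 2 of 7.

2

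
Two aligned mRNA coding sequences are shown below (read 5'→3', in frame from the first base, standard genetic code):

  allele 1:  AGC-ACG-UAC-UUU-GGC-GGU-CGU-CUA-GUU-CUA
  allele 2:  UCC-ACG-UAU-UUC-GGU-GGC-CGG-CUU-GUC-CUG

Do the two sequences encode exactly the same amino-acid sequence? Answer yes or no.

Codon 1: AGC Ser / UCC Ser — synonymous.
Codon 2: ACG Thr / ACG Thr — identical.
Codon 3: UAC Tyr / UAU Tyr — synonymous.
Codon 4: UUU Phe / UUC Phe — synonymous.
Codon 5: GGC Gly / GGU Gly — synonymous.
Codon 6: GGU Gly / GGC Gly — synonymous.
Codon 7: CGU Arg / CGG Arg — synonymous.
Codon 8: CUA Leu / CUU Leu — synonymous.
Codon 9: GUU Val / GUC Val — synonymous.
Codon 10: CUA Leu / CUG Leu — synonymous.
Nonsynonymous differences: 0 → same protein.

yes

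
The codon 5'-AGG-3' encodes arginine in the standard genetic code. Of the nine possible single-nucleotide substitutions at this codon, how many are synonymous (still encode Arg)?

2

Position 1: CGG → 1 synonymous.
Position 2: none → 0 synonymous.
Position 3: AGA → 1 synonymous.
Total: 1 + 0 + 1 = 2.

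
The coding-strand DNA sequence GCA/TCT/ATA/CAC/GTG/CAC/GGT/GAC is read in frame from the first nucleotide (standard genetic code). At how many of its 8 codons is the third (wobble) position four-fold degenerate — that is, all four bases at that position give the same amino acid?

4

Codon 1 GCA (Ala): third position 4-fold.
Codon 2 TCT (Ser): third position 4-fold.
Codon 3 ATA (Ile): third position 3-fold.
Codon 4 CAC (His): third position 2-fold.
Codon 5 GTG (Val): third position 4-fold.
Codon 6 CAC (His): third position 2-fold.
Codon 7 GGT (Gly): third position 4-fold.
Codon 8 GAC (Asp): third position 2-fold.
Four-fold degenerate third positions: 4.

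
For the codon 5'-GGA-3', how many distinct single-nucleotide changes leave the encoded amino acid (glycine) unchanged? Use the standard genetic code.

3

Position 1: none → 0 synonymous.
Position 2: none → 0 synonymous.
Position 3: GGU, GGC, GGG → 3 synonymous.
Total: 0 + 0 + 3 = 3.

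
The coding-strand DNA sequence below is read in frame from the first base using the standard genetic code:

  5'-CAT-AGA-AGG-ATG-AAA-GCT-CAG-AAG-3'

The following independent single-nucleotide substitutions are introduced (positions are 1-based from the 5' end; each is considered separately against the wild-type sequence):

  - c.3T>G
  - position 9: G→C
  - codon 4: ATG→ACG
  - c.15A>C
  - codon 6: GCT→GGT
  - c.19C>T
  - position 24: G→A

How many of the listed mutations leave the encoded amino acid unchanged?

Codon 1: CAT (His) → CAG (Gln) — missense.
Codon 3: AGG (Arg) → AGC (Ser) — missense.
Codon 4: ATG (Met) → ACG (Thr) — missense.
Codon 5: AAA (Lys) → AAC (Asn) — missense.
Codon 6: GCT (Ala) → GGT (Gly) — missense.
Codon 7: CAG (Gln) → TAG (Stop) — nonsense.
Codon 8: AAG (Lys) → AAA (Lys) — synonymous.
Synonymous: 1 of 7.

1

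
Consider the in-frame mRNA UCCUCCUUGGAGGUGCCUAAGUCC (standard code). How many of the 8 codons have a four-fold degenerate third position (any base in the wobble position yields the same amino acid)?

Codon 1 UCC (Ser): third position 4-fold.
Codon 2 UCC (Ser): third position 4-fold.
Codon 3 UUG (Leu): third position 2-fold.
Codon 4 GAG (Glu): third position 2-fold.
Codon 5 GUG (Val): third position 4-fold.
Codon 6 CCU (Pro): third position 4-fold.
Codon 7 AAG (Lys): third position 2-fold.
Codon 8 UCC (Ser): third position 4-fold.
Four-fold degenerate third positions: 5.

5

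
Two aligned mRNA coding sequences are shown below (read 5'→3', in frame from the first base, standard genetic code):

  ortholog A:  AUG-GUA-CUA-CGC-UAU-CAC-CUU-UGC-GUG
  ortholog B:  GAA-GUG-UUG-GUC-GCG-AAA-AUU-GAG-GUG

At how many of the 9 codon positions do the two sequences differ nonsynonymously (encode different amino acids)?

6

Codon 1: AUG Met / GAA Glu — nonsynonymous.
Codon 2: GUA Val / GUG Val — synonymous.
Codon 3: CUA Leu / UUG Leu — synonymous.
Codon 4: CGC Arg / GUC Val — nonsynonymous.
Codon 5: UAU Tyr / GCG Ala — nonsynonymous.
Codon 6: CAC His / AAA Lys — nonsynonymous.
Codon 7: CUU Leu / AUU Ile — nonsynonymous.
Codon 8: UGC Cys / GAG Glu — nonsynonymous.
Codon 9: GUG Val / GUG Val — identical.
Nonsynonymous differences: 6.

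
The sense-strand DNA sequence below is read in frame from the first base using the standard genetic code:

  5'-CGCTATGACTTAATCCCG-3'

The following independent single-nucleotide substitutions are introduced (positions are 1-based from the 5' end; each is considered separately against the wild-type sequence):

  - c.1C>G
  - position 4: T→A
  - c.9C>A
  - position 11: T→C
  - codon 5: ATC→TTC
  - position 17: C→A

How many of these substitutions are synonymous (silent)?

0

Codon 1: CGC (Arg) → GGC (Gly) — missense.
Codon 2: TAT (Tyr) → AAT (Asn) — missense.
Codon 3: GAC (Asp) → GAA (Glu) — missense.
Codon 4: TTA (Leu) → TCA (Ser) — missense.
Codon 5: ATC (Ile) → TTC (Phe) — missense.
Codon 6: CCG (Pro) → CAG (Gln) — missense.
Synonymous: 0 of 6.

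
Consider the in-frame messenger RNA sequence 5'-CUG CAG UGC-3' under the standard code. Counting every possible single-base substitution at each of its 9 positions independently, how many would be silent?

Codon 1 (CUG, Leu): 4 synonymous substitutions.
Codon 2 (CAG, Gln): 1 synonymous substitution.
Codon 3 (UGC, Cys): 1 synonymous substitution.
Total: 4 + 1 + 1 = 6.

6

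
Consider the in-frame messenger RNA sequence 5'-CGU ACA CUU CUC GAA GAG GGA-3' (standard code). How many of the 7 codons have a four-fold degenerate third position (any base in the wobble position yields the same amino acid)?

Codon 1 CGU (Arg): third position 4-fold.
Codon 2 ACA (Thr): third position 4-fold.
Codon 3 CUU (Leu): third position 4-fold.
Codon 4 CUC (Leu): third position 4-fold.
Codon 5 GAA (Glu): third position 2-fold.
Codon 6 GAG (Glu): third position 2-fold.
Codon 7 GGA (Gly): third position 4-fold.
Four-fold degenerate third positions: 5.

5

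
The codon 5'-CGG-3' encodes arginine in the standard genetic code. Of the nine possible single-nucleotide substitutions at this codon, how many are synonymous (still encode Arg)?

Position 1: AGG → 1 synonymous.
Position 2: none → 0 synonymous.
Position 3: CGT, CGC, CGA → 3 synonymous.
Total: 1 + 0 + 3 = 4.

4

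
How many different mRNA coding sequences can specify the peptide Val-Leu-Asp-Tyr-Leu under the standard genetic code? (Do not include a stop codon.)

576

Val: 4 codons.
Leu: 6 codons.
Asp: 2 codons.
Tyr: 2 codons.
Leu: 6 codons.
4 × 6 × 2 × 2 × 6 = 576.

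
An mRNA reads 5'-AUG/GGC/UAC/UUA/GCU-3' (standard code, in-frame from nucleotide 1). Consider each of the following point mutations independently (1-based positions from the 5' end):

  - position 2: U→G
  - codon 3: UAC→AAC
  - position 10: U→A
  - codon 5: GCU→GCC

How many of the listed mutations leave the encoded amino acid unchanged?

1

Codon 1: AUG (Met) → AGG (Arg) — missense.
Codon 3: UAC (Tyr) → AAC (Asn) — missense.
Codon 4: UUA (Leu) → AUA (Ile) — missense.
Codon 5: GCU (Ala) → GCC (Ala) — synonymous.
Synonymous: 1 of 4.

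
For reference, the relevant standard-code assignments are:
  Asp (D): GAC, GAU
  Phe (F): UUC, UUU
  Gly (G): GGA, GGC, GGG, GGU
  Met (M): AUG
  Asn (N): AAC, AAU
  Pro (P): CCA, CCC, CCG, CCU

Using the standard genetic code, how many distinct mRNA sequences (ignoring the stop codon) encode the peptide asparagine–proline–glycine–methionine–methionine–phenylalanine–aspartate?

128

Asn: 2 codons.
Pro: 4 codons.
Gly: 4 codons.
Met: 1 codon.
Met: 1 codon.
Phe: 2 codons.
Asp: 2 codons.
2 × 4 × 4 × 1 × 1 × 2 × 2 = 128.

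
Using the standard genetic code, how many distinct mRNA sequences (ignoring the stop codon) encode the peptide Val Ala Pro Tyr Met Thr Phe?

1024

Val: 4 codons.
Ala: 4 codons.
Pro: 4 codons.
Tyr: 2 codons.
Met: 1 codon.
Thr: 4 codons.
Phe: 2 codons.
4 × 4 × 4 × 2 × 1 × 4 × 2 = 1024.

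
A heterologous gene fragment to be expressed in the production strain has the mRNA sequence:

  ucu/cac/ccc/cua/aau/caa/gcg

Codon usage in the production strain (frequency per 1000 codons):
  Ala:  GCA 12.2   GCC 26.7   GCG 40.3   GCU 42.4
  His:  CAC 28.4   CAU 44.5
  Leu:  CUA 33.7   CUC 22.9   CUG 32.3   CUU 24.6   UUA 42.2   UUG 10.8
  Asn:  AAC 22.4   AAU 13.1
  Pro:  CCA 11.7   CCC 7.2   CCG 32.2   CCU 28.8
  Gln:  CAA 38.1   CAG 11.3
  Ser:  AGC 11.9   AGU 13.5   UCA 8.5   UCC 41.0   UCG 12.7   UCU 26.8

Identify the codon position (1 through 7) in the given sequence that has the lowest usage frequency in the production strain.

3

Codon 1 UCU (Ser): 26.8 per 1000.
Codon 2 CAC (His): 28.4 per 1000.
Codon 3 CCC (Pro): 7.2 per 1000.
Codon 4 CUA (Leu): 33.7 per 1000.
Codon 5 AAU (Asn): 13.1 per 1000.
Codon 6 CAA (Gln): 38.1 per 1000.
Codon 7 GCG (Ala): 40.3 per 1000.
Lowest frequency is 7.2 at codon 3.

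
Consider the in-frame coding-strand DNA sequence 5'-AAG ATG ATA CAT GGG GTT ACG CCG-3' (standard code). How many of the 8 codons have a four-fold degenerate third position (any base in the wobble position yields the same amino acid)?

4

Codon 1 AAG (Lys): third position 2-fold.
Codon 2 ATG (Met): third position 1-fold.
Codon 3 ATA (Ile): third position 3-fold.
Codon 4 CAT (His): third position 2-fold.
Codon 5 GGG (Gly): third position 4-fold.
Codon 6 GTT (Val): third position 4-fold.
Codon 7 ACG (Thr): third position 4-fold.
Codon 8 CCG (Pro): third position 4-fold.
Four-fold degenerate third positions: 4.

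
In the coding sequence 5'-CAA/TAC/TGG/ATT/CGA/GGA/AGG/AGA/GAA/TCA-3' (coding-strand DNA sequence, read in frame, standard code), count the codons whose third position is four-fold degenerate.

Codon 1 CAA (Gln): third position 2-fold.
Codon 2 TAC (Tyr): third position 2-fold.
Codon 3 TGG (Trp): third position 1-fold.
Codon 4 ATT (Ile): third position 3-fold.
Codon 5 CGA (Arg): third position 4-fold.
Codon 6 GGA (Gly): third position 4-fold.
Codon 7 AGG (Arg): third position 2-fold.
Codon 8 AGA (Arg): third position 2-fold.
Codon 9 GAA (Glu): third position 2-fold.
Codon 10 TCA (Ser): third position 4-fold.
Four-fold degenerate third positions: 3.

3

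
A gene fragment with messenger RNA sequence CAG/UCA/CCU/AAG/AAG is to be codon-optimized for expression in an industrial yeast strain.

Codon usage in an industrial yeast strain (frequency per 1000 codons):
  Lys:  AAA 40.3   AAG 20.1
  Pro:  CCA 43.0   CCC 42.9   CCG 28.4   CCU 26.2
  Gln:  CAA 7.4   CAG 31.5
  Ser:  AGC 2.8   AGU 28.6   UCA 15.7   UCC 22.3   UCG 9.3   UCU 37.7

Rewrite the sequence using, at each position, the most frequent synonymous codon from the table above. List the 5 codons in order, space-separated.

Codon 1 (Gln): best is CAG at 31.5.
Codon 2 (Ser): best is UCU at 37.7.
Codon 3 (Pro): best is CCA at 43.0.
Codon 4 (Lys): best is AAA at 40.3.
Codon 5 (Lys): best is AAA at 40.3.

CAG UCU CCA AAA AAA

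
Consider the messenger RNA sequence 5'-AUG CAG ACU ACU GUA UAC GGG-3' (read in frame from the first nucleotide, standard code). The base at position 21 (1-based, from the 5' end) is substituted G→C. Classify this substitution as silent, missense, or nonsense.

silent

Position 21 falls in codon 7: GGG → Gly.
After the substitution the codon is GGC → Gly.
Both encode Gly, so the change is synonymous.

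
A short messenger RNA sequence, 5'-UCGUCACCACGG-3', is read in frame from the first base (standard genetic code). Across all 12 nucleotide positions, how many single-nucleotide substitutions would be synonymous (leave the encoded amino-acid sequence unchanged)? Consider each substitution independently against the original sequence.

Codon 1 (UCG, Ser): 3 synonymous substitutions.
Codon 2 (UCA, Ser): 3 synonymous substitutions.
Codon 3 (CCA, Pro): 3 synonymous substitutions.
Codon 4 (CGG, Arg): 4 synonymous substitutions.
Total: 3 + 3 + 3 + 4 = 13.

13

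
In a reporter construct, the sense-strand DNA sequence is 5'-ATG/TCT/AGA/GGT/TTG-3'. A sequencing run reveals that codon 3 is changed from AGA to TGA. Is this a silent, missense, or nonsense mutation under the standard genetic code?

Position 7 falls in codon 3: AGA → Arg.
After the substitution the codon is TGA → Stop.
The new codon is a stop codon, so this is a nonsense mutation.

nonsense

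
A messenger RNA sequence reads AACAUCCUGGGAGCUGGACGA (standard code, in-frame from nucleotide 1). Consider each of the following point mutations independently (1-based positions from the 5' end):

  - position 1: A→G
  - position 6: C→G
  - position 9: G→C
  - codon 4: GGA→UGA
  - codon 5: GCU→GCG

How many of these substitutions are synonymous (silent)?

Codon 1: AAC (Asn) → GAC (Asp) — missense.
Codon 2: AUC (Ile) → AUG (Met) — missense.
Codon 3: CUG (Leu) → CUC (Leu) — synonymous.
Codon 4: GGA (Gly) → UGA (Stop) — nonsense.
Codon 5: GCU (Ala) → GCG (Ala) — synonymous.
Synonymous: 2 of 5.

2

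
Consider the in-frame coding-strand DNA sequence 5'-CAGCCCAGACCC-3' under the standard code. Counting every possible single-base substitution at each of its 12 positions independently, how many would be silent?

Codon 1 (CAG, Gln): 1 synonymous substitution.
Codon 2 (CCC, Pro): 3 synonymous substitutions.
Codon 3 (AGA, Arg): 2 synonymous substitutions.
Codon 4 (CCC, Pro): 3 synonymous substitutions.
Total: 1 + 3 + 2 + 3 = 9.

9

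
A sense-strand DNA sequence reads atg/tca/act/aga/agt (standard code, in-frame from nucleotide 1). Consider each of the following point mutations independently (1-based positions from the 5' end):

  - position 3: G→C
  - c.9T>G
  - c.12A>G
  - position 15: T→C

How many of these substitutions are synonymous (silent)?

3

Codon 1: ATG (Met) → ATC (Ile) — missense.
Codon 3: ACT (Thr) → ACG (Thr) — synonymous.
Codon 4: AGA (Arg) → AGG (Arg) — synonymous.
Codon 5: AGT (Ser) → AGC (Ser) — synonymous.
Synonymous: 3 of 4.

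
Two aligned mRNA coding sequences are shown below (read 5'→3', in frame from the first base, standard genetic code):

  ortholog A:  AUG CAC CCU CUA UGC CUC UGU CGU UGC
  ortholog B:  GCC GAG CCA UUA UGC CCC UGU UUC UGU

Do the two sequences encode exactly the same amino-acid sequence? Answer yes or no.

Codon 1: AUG Met / GCC Ala — nonsynonymous.
Codon 2: CAC His / GAG Glu — nonsynonymous.
Codon 3: CCU Pro / CCA Pro — synonymous.
Codon 4: CUA Leu / UUA Leu — synonymous.
Codon 5: UGC Cys / UGC Cys — identical.
Codon 6: CUC Leu / CCC Pro — nonsynonymous.
Codon 7: UGU Cys / UGU Cys — identical.
Codon 8: CGU Arg / UUC Phe — nonsynonymous.
Codon 9: UGC Cys / UGU Cys — synonymous.
Nonsynonymous differences: 4 → different protein.

no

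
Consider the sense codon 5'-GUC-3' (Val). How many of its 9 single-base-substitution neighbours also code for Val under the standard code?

3

Position 1: none → 0 synonymous.
Position 2: none → 0 synonymous.
Position 3: GUU, GUA, GUG → 3 synonymous.
Total: 0 + 0 + 3 = 3.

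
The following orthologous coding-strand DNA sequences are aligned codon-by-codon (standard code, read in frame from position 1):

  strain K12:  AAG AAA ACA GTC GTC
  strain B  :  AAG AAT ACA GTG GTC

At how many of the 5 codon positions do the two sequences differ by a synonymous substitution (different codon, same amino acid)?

Codon 1: AAG Lys / AAG Lys — identical.
Codon 2: AAA Lys / AAT Asn — nonsynonymous.
Codon 3: ACA Thr / ACA Thr — identical.
Codon 4: GTC Val / GTG Val — synonymous.
Codon 5: GTC Val / GTC Val — identical.
Synonymous differences: 1.

1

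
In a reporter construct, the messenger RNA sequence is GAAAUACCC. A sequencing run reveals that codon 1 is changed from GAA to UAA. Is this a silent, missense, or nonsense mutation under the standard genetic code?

Position 1 falls in codon 1: GAA → Glu.
After the substitution the codon is UAA → Stop.
The new codon is a stop codon, so this is a nonsense mutation.

nonsense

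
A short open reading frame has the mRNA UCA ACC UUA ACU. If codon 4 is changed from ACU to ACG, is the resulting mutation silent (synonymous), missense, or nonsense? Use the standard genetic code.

Position 12 falls in codon 4: ACU → Thr.
After the substitution the codon is ACG → Thr.
Both encode Thr, so the change is synonymous.

silent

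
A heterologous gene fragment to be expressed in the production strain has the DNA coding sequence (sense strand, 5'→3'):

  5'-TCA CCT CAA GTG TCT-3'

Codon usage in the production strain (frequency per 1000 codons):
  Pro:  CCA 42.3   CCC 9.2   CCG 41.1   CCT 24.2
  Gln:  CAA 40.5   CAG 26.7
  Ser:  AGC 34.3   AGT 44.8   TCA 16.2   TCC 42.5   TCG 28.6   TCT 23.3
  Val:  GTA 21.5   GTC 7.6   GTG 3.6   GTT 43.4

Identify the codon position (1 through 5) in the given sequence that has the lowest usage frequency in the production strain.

Codon 1 TCA (Ser): 16.2 per 1000.
Codon 2 CCT (Pro): 24.2 per 1000.
Codon 3 CAA (Gln): 40.5 per 1000.
Codon 4 GTG (Val): 3.6 per 1000.
Codon 5 TCT (Ser): 23.3 per 1000.
Lowest frequency is 3.6 at codon 4.

4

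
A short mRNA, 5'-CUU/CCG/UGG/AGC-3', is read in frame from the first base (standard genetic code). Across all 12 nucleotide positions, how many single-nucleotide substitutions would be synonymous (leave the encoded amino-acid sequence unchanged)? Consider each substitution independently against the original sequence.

7

Codon 1 (CUU, Leu): 3 synonymous substitutions.
Codon 2 (CCG, Pro): 3 synonymous substitutions.
Codon 3 (UGG, Trp): 0 synonymous substitutions.
Codon 4 (AGC, Ser): 1 synonymous substitution.
Total: 3 + 3 + 0 + 1 = 7.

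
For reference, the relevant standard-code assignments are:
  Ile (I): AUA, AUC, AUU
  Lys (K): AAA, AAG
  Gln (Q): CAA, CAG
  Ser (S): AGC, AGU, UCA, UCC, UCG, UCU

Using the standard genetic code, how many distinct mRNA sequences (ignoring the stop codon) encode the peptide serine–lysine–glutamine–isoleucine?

72

Ser: 6 codons.
Lys: 2 codons.
Gln: 2 codons.
Ile: 3 codons.
6 × 2 × 2 × 3 = 72.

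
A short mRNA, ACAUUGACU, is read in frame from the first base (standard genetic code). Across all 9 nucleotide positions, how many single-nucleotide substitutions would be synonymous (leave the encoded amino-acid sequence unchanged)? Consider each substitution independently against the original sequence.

8

Codon 1 (ACA, Thr): 3 synonymous substitutions.
Codon 2 (UUG, Leu): 2 synonymous substitutions.
Codon 3 (ACU, Thr): 3 synonymous substitutions.
Total: 3 + 2 + 3 = 8.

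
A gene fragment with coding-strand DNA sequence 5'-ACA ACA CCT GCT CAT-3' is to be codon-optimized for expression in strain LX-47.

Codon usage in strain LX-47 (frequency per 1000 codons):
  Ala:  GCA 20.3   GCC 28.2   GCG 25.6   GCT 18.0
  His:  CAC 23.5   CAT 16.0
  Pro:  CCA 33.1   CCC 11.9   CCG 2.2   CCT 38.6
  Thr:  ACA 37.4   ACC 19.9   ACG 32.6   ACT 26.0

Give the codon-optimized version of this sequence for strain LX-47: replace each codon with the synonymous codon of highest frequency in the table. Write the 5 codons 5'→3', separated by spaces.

Codon 1 (Thr): best is ACA at 37.4.
Codon 2 (Thr): best is ACA at 37.4.
Codon 3 (Pro): best is CCT at 38.6.
Codon 4 (Ala): best is GCC at 28.2.
Codon 5 (His): best is CAC at 23.5.

ACA ACA CCT GCC CAC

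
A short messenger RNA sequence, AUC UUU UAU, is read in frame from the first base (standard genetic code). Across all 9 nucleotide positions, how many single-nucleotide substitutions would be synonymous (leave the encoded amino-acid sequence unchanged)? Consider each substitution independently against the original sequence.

4

Codon 1 (AUC, Ile): 2 synonymous substitutions.
Codon 2 (UUU, Phe): 1 synonymous substitution.
Codon 3 (UAU, Tyr): 1 synonymous substitution.
Total: 2 + 1 + 1 = 4.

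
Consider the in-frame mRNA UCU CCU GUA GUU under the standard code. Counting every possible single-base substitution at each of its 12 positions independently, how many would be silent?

12

Codon 1 (UCU, Ser): 3 synonymous substitutions.
Codon 2 (CCU, Pro): 3 synonymous substitutions.
Codon 3 (GUA, Val): 3 synonymous substitutions.
Codon 4 (GUU, Val): 3 synonymous substitutions.
Total: 3 + 3 + 3 + 3 = 12.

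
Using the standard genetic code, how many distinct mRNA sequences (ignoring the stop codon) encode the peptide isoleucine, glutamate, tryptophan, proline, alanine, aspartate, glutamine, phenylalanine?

768

Ile: 3 codons.
Glu: 2 codons.
Trp: 1 codon.
Pro: 4 codons.
Ala: 4 codons.
Asp: 2 codons.
Gln: 2 codons.
Phe: 2 codons.
3 × 2 × 1 × 4 × 4 × 2 × 2 × 2 = 768.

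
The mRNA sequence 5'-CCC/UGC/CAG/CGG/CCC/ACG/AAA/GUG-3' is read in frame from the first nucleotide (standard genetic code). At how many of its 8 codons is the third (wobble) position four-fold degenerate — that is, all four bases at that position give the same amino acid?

5

Codon 1 CCC (Pro): third position 4-fold.
Codon 2 UGC (Cys): third position 2-fold.
Codon 3 CAG (Gln): third position 2-fold.
Codon 4 CGG (Arg): third position 4-fold.
Codon 5 CCC (Pro): third position 4-fold.
Codon 6 ACG (Thr): third position 4-fold.
Codon 7 AAA (Lys): third position 2-fold.
Codon 8 GUG (Val): third position 4-fold.
Four-fold degenerate third positions: 5.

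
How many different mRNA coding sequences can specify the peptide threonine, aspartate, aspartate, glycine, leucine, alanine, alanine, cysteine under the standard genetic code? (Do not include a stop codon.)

Thr: 4 codons.
Asp: 2 codons.
Asp: 2 codons.
Gly: 4 codons.
Leu: 6 codons.
Ala: 4 codons.
Ala: 4 codons.
Cys: 2 codons.
4 × 2 × 2 × 4 × 6 × 4 × 4 × 2 = 12288.

12288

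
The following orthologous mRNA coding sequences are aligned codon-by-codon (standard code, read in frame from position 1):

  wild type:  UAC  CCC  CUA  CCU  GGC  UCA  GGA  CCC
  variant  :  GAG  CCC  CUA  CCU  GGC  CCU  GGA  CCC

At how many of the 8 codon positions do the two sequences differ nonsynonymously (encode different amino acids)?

Codon 1: UAC Tyr / GAG Glu — nonsynonymous.
Codon 2: CCC Pro / CCC Pro — identical.
Codon 3: CUA Leu / CUA Leu — identical.
Codon 4: CCU Pro / CCU Pro — identical.
Codon 5: GGC Gly / GGC Gly — identical.
Codon 6: UCA Ser / CCU Pro — nonsynonymous.
Codon 7: GGA Gly / GGA Gly — identical.
Codon 8: CCC Pro / CCC Pro — identical.
Nonsynonymous differences: 2.

2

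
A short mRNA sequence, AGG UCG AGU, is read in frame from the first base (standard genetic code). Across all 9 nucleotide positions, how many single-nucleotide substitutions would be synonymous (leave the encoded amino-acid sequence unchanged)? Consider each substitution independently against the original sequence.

Codon 1 (AGG, Arg): 2 synonymous substitutions.
Codon 2 (UCG, Ser): 3 synonymous substitutions.
Codon 3 (AGU, Ser): 1 synonymous substitution.
Total: 2 + 3 + 1 = 6.

6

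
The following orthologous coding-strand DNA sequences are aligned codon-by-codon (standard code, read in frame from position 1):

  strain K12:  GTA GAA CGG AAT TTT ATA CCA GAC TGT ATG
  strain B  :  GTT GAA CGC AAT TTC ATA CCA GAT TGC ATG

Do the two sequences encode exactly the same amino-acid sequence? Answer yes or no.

yes

Codon 1: GTA Val / GTT Val — synonymous.
Codon 2: GAA Glu / GAA Glu — identical.
Codon 3: CGG Arg / CGC Arg — synonymous.
Codon 4: AAT Asn / AAT Asn — identical.
Codon 5: TTT Phe / TTC Phe — synonymous.
Codon 6: ATA Ile / ATA Ile — identical.
Codon 7: CCA Pro / CCA Pro — identical.
Codon 8: GAC Asp / GAT Asp — synonymous.
Codon 9: TGT Cys / TGC Cys — synonymous.
Codon 10: ATG Met / ATG Met — identical.
Nonsynonymous differences: 0 → same protein.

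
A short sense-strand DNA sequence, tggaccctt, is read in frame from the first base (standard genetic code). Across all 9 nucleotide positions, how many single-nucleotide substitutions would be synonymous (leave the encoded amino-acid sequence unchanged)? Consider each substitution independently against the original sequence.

Codon 1 (TGG, Trp): 0 synonymous substitutions.
Codon 2 (ACC, Thr): 3 synonymous substitutions.
Codon 3 (CTT, Leu): 3 synonymous substitutions.
Total: 0 + 3 + 3 = 6.

6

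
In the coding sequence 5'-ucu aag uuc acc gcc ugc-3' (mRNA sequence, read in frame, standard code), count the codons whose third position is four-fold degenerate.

Codon 1 UCU (Ser): third position 4-fold.
Codon 2 AAG (Lys): third position 2-fold.
Codon 3 UUC (Phe): third position 2-fold.
Codon 4 ACC (Thr): third position 4-fold.
Codon 5 GCC (Ala): third position 4-fold.
Codon 6 UGC (Cys): third position 2-fold.
Four-fold degenerate third positions: 3.

3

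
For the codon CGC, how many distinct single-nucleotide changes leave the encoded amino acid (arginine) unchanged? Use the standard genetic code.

3

Position 1: none → 0 synonymous.
Position 2: none → 0 synonymous.
Position 3: CGT, CGA, CGG → 3 synonymous.
Total: 0 + 0 + 3 = 3.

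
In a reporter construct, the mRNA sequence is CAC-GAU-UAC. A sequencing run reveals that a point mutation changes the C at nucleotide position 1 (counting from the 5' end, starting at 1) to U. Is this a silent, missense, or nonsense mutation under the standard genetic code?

Position 1 falls in codon 1: CAC → His.
After the substitution the codon is UAC → Tyr.
His ≠ Tyr, so this is a missense mutation.

missense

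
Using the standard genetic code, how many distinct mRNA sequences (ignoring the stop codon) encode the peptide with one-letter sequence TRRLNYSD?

Thr: 4 codons.
Arg: 6 codons.
Arg: 6 codons.
Leu: 6 codons.
Asn: 2 codons.
Tyr: 2 codons.
Ser: 6 codons.
Asp: 2 codons.
4 × 6 × 6 × 6 × 2 × 2 × 6 × 2 = 41472.

41472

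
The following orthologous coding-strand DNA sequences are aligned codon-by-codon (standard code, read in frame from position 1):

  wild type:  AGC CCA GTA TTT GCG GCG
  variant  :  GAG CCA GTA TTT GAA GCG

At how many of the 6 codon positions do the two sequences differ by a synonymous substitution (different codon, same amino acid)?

Codon 1: AGC Ser / GAG Glu — nonsynonymous.
Codon 2: CCA Pro / CCA Pro — identical.
Codon 3: GTA Val / GTA Val — identical.
Codon 4: TTT Phe / TTT Phe — identical.
Codon 5: GCG Ala / GAA Glu — nonsynonymous.
Codon 6: GCG Ala / GCG Ala — identical.
Synonymous differences: 0.

0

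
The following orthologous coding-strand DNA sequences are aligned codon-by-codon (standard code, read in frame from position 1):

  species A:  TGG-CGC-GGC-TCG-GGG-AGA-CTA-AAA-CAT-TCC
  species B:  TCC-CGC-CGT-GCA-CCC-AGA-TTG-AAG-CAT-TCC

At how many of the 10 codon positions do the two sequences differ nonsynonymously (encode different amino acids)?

4

Codon 1: TGG Trp / TCC Ser — nonsynonymous.
Codon 2: CGC Arg / CGC Arg — identical.
Codon 3: GGC Gly / CGT Arg — nonsynonymous.
Codon 4: TCG Ser / GCA Ala — nonsynonymous.
Codon 5: GGG Gly / CCC Pro — nonsynonymous.
Codon 6: AGA Arg / AGA Arg — identical.
Codon 7: CTA Leu / TTG Leu — synonymous.
Codon 8: AAA Lys / AAG Lys — synonymous.
Codon 9: CAT His / CAT His — identical.
Codon 10: TCC Ser / TCC Ser — identical.
Nonsynonymous differences: 4.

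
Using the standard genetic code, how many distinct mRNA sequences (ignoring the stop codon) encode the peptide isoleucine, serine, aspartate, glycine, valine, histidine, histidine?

2304

Ile: 3 codons.
Ser: 6 codons.
Asp: 2 codons.
Gly: 4 codons.
Val: 4 codons.
His: 2 codons.
His: 2 codons.
3 × 6 × 2 × 4 × 4 × 2 × 2 = 2304.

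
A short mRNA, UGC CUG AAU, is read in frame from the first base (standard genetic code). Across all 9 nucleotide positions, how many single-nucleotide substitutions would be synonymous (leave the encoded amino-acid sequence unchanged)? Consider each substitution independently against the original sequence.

6

Codon 1 (UGC, Cys): 1 synonymous substitution.
Codon 2 (CUG, Leu): 4 synonymous substitutions.
Codon 3 (AAU, Asn): 1 synonymous substitution.
Total: 1 + 4 + 1 = 6.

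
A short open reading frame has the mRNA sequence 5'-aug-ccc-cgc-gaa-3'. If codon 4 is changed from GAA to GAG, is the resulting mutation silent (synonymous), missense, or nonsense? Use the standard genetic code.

silent

Position 12 falls in codon 4: GAA → Glu.
After the substitution the codon is GAG → Glu.
Both encode Glu, so the change is synonymous.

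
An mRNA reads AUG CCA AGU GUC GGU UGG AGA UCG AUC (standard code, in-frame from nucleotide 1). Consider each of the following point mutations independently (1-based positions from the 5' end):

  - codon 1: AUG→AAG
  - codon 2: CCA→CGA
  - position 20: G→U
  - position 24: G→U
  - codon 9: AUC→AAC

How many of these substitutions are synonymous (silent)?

1

Codon 1: AUG (Met) → AAG (Lys) — missense.
Codon 2: CCA (Pro) → CGA (Arg) — missense.
Codon 7: AGA (Arg) → AUA (Ile) — missense.
Codon 8: UCG (Ser) → UCU (Ser) — synonymous.
Codon 9: AUC (Ile) → AAC (Asn) — missense.
Synonymous: 1 of 5.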